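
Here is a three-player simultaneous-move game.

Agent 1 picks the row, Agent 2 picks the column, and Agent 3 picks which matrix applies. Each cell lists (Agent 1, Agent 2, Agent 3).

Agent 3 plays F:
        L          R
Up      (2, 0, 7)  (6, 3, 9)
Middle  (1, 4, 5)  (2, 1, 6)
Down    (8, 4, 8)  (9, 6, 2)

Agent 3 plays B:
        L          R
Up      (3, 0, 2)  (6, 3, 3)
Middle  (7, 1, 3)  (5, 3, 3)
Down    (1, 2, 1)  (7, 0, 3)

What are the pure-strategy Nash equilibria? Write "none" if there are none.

This game has no pure Nash equilibrium.

Agent 1 against (L, F): payoffs 2, 1, 8 → best response Down.
Agent 1 against (L, B): payoffs 3, 7, 1 → best response Middle.
Agent 1 against (R, F): payoffs 6, 2, 9 → best response Down.
Agent 1 against (R, B): payoffs 6, 5, 7 → best response Down.
Agent 2 against (Up, F): payoffs 0, 3 → best response R.
Agent 2 against (Up, B): payoffs 0, 3 → best response R.
Agent 2 against (Middle, F): payoffs 4, 1 → best response L.
Agent 2 against (Middle, B): payoffs 1, 3 → best response R.
Agent 2 against (Down, F): payoffs 4, 6 → best response R.
Agent 2 against (Down, B): payoffs 2, 0 → best response L.
Agent 3 against (Up, L): payoffs 7, 2 → best response F.
Agent 3 against (Up, R): payoffs 9, 3 → best response F.
Agent 3 against (Middle, L): payoffs 5, 3 → best response F.
Agent 3 against (Middle, R): payoffs 6, 3 → best response F.
Agent 3 against (Down, L): payoffs 8, 1 → best response F.
Agent 3 against (Down, R): payoffs 2, 3 → best response B.
No profile is a mutual best response for all players.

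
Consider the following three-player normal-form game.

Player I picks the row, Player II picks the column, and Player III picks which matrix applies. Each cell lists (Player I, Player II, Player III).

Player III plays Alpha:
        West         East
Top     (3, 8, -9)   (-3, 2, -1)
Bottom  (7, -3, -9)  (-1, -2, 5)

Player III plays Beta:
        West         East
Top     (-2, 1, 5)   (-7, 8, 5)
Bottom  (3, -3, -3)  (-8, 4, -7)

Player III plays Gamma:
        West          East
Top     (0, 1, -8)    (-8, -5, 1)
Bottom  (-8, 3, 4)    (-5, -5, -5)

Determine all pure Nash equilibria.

Player I against (West, Alpha): payoffs 3, 7 → best response Bottom.
Player I against (West, Beta): payoffs -2, 3 → best response Bottom.
Player I against (West, Gamma): payoffs 0, -8 → best response Top.
Player I against (East, Alpha): payoffs -3, -1 → best response Bottom.
Player I against (East, Beta): payoffs -7, -8 → best response Top.
Player I against (East, Gamma): payoffs -8, -5 → best response Bottom.
Player II against (Top, Alpha): payoffs 8, 2 → best response West.
Player II against (Top, Beta): payoffs 1, 8 → best response East.
Player II against (Top, Gamma): payoffs 1, -5 → best response West.
Player II against (Bottom, Alpha): payoffs -3, -2 → best response East.
Player II against (Bottom, Beta): payoffs -3, 4 → best response East.
Player II against (Bottom, Gamma): payoffs 3, -5 → best response West.
Player III against (Top, West): payoffs -9, 5, -8 → best response Beta.
Player III against (Top, East): payoffs -1, 5, 1 → best response Beta.
Player III against (Bottom, West): payoffs -9, -3, 4 → best response Gamma.
Player III against (Bottom, East): payoffs 5, -7, -5 → best response Alpha.
Mutual best responses: (Top, East, Beta); (Bottom, East, Alpha).

(Top, East, Beta); (Bottom, East, Alpha)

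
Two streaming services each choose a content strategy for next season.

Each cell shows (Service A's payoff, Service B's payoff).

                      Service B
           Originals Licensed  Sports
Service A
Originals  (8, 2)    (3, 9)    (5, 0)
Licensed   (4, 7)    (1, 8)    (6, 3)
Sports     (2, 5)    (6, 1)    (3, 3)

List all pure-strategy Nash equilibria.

Service A against Originals: payoffs 8, 4, 2 → best response Originals.
Service A against Licensed: payoffs 3, 1, 6 → best response Sports.
Service A against Sports: payoffs 5, 6, 3 → best response Licensed.
Service B against Originals: payoffs 2, 9, 0 → best response Licensed.
Service B against Licensed: payoffs 7, 8, 3 → best response Licensed.
Service B against Sports: payoffs 5, 1, 3 → best response Originals.
No profile is a mutual best response for all players.

none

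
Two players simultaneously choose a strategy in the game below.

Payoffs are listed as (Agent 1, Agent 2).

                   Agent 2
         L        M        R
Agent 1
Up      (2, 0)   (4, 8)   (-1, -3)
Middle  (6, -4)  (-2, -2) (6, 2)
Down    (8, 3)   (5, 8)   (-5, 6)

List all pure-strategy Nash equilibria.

Mark each player's best response to every combination of opponents' strategies; a profile where every player is best-responding is a pure Nash equilibrium.
Agent 1 against L: payoffs 2, 6, 8 → best response Down.
Agent 1 against M: payoffs 4, -2, 5 → best response Down.
Agent 1 against R: payoffs -1, 6, -5 → best response Middle.
Agent 2 against Up: payoffs 0, 8, -3 → best response M.
Agent 2 against Middle: payoffs -4, -2, 2 → best response R.
Agent 2 against Down: payoffs 3, 8, 6 → best response M.
Mutual best responses: (Middle, R); (Down, M).

(Middle, R), (Down, M)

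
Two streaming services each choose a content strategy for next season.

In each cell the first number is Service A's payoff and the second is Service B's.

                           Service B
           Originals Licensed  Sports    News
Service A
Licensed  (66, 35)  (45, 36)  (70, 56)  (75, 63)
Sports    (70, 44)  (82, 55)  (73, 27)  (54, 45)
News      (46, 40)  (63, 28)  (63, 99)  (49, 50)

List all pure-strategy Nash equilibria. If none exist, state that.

The pure Nash equilibria are (Licensed, News), (Sports, Licensed).

For each strategy profile, look for a profitable unilateral deviation.
(Licensed, Originals): Service A can switch to Sports (66 → 70). Not NE.
(Licensed, Licensed): Service A can switch to Sports (45 → 82). Not NE.
(Licensed, Sports): Service A can switch to Sports (70 → 73). Not NE.
(Licensed, News): Service A gets 75, best alternative 54; Service B gets 63, best alternative 56. No profitable deviation — NE.
(Sports, Originals): Service B can switch to Licensed (44 → 55). Not NE.
(Sports, Licensed): Service A gets 82, best alternative 63; Service B gets 55, best alternative 45. No profitable deviation — NE.
(Sports, Sports): Service B can switch to Originals (27 → 44). Not NE.
(Sports, News): Service A can switch to Licensed (54 → 75). Not NE.
(The remaining 4 profiles each have a profitable deviation by the same check.)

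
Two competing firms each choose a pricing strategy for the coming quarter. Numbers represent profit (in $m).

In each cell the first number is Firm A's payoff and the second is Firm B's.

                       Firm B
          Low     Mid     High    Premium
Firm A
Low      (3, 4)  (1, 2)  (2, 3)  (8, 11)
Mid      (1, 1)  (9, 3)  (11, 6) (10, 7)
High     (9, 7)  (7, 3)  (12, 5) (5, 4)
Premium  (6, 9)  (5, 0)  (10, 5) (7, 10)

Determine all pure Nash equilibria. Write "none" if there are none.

(Low, Low): Firm A can switch to High (3 → 9). Not NE.
(Low, Mid): Firm A can switch to Mid (1 → 9). Not NE.
(Low, High): Firm A can switch to Mid (2 → 11). Not NE.
(Low, Premium): Firm A can switch to Mid (8 → 10). Not NE.
(Mid, Low): Firm A can switch to Low (1 → 3). Not NE.
(Mid, Mid): Firm B can switch to High (3 → 6). Not NE.
(Mid, Premium): Firm A gets 10, best alternative 8; Firm B gets 7, best alternative 6. No profitable deviation — NE.
(High, Low): Firm A gets 9, best alternative 6; Firm B gets 7, best alternative 5. No profitable deviation — NE.
(The remaining 8 profiles each have a profitable deviation by the same check.)

(Mid, Premium) and (High, Low)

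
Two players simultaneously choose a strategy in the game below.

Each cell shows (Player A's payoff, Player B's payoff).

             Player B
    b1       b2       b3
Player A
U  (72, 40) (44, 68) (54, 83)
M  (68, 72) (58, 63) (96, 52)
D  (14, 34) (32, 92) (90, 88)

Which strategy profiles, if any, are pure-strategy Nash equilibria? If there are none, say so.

(U, b1): Player B can switch to b2 (40 → 68). Not NE.
(U, b2): Player A can switch to M (44 → 58). Not NE.
(U, b3): Player A can switch to M (54 → 96). Not NE.
(M, b1): Player A can switch to U (68 → 72). Not NE.
(M, b2): Player B can switch to b1 (63 → 72). Not NE.
(M, b3): Player B can switch to b1 (52 → 72). Not NE.
(D, b1): Player A can switch to U (14 → 72). Not NE.
(D, b2): Player A can switch to U (32 → 44). Not NE.
(D, b3): Player A can switch to M (90 → 96). Not NE.

No pure-strategy Nash equilibrium.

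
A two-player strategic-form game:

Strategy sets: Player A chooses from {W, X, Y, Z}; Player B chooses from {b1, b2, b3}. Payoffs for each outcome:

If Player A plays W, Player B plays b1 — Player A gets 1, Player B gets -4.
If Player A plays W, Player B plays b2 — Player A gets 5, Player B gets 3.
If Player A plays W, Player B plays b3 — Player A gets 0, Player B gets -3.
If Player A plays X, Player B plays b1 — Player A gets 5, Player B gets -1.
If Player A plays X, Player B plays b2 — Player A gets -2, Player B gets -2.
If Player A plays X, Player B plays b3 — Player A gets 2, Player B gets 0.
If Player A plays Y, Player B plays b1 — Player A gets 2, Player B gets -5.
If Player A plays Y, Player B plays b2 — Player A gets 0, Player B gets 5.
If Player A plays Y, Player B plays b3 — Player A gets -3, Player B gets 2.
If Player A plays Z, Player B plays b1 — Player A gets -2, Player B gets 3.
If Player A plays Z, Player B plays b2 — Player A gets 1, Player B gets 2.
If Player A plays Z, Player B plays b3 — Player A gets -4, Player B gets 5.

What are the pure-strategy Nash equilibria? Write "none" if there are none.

The pure Nash equilibria are (W, b2) and (X, b3).

Mark each player's best response to every combination of opponents' strategies; a profile where every player is best-responding is a pure Nash equilibrium.
Player A against b1: payoffs 1, 5, 2, -2 → best response X.
Player A against b2: payoffs 5, -2, 0, 1 → best response W.
Player A against b3: payoffs 0, 2, -3, -4 → best response X.
Player B against W: payoffs -4, 3, -3 → best response b2.
Player B against X: payoffs -1, -2, 0 → best response b3.
Player B against Y: payoffs -5, 5, 2 → best response b2.
Player B against Z: payoffs 3, 2, 5 → best response b3.
Mutual best responses: (W, b2); (X, b3).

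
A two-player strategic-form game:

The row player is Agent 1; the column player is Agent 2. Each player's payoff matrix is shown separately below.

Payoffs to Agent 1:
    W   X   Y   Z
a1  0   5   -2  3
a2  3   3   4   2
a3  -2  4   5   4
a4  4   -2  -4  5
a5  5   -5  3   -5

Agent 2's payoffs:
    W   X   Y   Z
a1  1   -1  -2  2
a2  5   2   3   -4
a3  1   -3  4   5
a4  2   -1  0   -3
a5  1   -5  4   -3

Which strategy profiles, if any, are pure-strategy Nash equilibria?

For each strategy profile, look for a profitable unilateral deviation.
(a1, W): Agent 1 can switch to a2 (0 → 3). Not NE.
(a1, X): Agent 2 can switch to W (-1 → 1). Not NE.
(a1, Y): Agent 1 can switch to a2 (-2 → 4). Not NE.
(a1, Z): Agent 1 can switch to a3 (3 → 4). Not NE.
(a2, W): Agent 1 can switch to a4 (3 → 4). Not NE.
(a2, X): Agent 1 can switch to a1 (3 → 5). Not NE.
(a2, Y): Agent 1 can switch to a3 (4 → 5). Not NE.
(a2, Z): Agent 1 can switch to a1 (2 → 3). Not NE.
(a3, W): Agent 1 can switch to a1 (-2 → 0). Not NE.
(a3, X): Agent 1 can switch to a1 (4 → 5). Not NE.
(a3, Y): Agent 2 can switch to Z (4 → 5). Not NE.
(a3, Z): Agent 1 can switch to a4 (4 → 5). Not NE.
(The remaining 8 profiles each have a profitable deviation by the same check.)

none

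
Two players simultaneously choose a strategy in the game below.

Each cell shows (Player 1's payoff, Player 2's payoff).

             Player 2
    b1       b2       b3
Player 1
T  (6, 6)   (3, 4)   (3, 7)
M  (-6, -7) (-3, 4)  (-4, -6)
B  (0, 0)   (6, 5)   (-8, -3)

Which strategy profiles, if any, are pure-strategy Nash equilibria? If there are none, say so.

Check each profile: it is a Nash equilibrium iff no player can strictly gain by switching unilaterally.
(T, b1): Player 2 can switch to b3 (6 → 7). Not NE.
(T, b2): Player 1 can switch to B (3 → 6). Not NE.
(T, b3): Player 1 gets 3, best alternative -4; Player 2 gets 7, best alternative 6. No profitable deviation — NE.
(M, b1): Player 1 can switch to T (-6 → 6). Not NE.
(M, b2): Player 1 can switch to T (-3 → 3). Not NE.
(M, b3): Player 1 can switch to T (-4 → 3). Not NE.
(B, b1): Player 1 can switch to T (0 → 6). Not NE.
(B, b2): Player 1 gets 6, best alternative 3; Player 2 gets 5, best alternative 0. No profitable deviation — NE.
(B, b3): Player 1 can switch to T (-8 → 3). Not NE.

(T, b3); (B, b2)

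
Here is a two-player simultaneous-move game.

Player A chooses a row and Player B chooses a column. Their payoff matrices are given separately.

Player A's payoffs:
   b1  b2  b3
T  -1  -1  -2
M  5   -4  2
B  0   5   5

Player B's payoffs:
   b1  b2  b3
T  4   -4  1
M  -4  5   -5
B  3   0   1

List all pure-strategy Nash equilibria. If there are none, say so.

(T, b1): Player A can switch to M (-1 → 5). Not NE.
(T, b2): Player A can switch to B (-1 → 5). Not NE.
(T, b3): Player A can switch to M (-2 → 2). Not NE.
(M, b1): Player B can switch to b2 (-4 → 5). Not NE.
(M, b2): Player A can switch to T (-4 → -1). Not NE.
(M, b3): Player A can switch to B (2 → 5). Not NE.
(The remaining 3 profiles each have a profitable deviation by the same check.)

This game has no pure Nash equilibrium.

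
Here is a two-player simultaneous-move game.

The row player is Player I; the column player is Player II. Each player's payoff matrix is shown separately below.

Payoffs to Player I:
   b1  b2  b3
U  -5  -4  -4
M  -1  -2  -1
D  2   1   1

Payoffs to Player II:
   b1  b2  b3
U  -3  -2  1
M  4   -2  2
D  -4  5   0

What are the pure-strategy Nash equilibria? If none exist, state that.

For each player, find the best response to each opponent profile; mutual best responses are the pure NE.
Player I against b1: payoffs -5, -1, 2 → best response D.
Player I against b2: payoffs -4, -2, 1 → best response D.
Player I against b3: payoffs -4, -1, 1 → best response D.
Player II against U: payoffs -3, -2, 1 → best response b3.
Player II against M: payoffs 4, -2, 2 → best response b1.
Player II against D: payoffs -4, 5, 0 → best response b2.
Mutual best responses: (D, b2).

(D, b2)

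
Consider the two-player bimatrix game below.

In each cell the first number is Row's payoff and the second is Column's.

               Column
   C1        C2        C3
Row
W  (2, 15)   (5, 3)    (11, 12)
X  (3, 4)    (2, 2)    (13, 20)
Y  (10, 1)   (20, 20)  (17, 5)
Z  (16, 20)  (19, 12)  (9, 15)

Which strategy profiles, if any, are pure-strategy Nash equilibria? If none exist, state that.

For each strategy profile, look for a profitable unilateral deviation.
(W, C1): Row can switch to X (2 → 3). Not NE.
(W, C2): Row can switch to Y (5 → 20). Not NE.
(W, C3): Row can switch to X (11 → 13). Not NE.
(X, C1): Row can switch to Y (3 → 10). Not NE.
(X, C2): Row can switch to W (2 → 5). Not NE.
(X, C3): Row can switch to Y (13 → 17). Not NE.
(Y, C1): Row can switch to Z (10 → 16). Not NE.
(Y, C2): Row gets 20, best alternative 19; Column gets 20, best alternative 5. No profitable deviation — NE.
(Y, C3): Column can switch to C2 (5 → 20). Not NE.
(Z, C1): Row gets 16, best alternative 10; Column gets 20, best alternative 15. No profitable deviation — NE.
(Z, C2): Row can switch to Y (19 → 20). Not NE.
(Z, C3): Row can switch to W (9 → 11). Not NE.

(Y, C2) and (Z, C1)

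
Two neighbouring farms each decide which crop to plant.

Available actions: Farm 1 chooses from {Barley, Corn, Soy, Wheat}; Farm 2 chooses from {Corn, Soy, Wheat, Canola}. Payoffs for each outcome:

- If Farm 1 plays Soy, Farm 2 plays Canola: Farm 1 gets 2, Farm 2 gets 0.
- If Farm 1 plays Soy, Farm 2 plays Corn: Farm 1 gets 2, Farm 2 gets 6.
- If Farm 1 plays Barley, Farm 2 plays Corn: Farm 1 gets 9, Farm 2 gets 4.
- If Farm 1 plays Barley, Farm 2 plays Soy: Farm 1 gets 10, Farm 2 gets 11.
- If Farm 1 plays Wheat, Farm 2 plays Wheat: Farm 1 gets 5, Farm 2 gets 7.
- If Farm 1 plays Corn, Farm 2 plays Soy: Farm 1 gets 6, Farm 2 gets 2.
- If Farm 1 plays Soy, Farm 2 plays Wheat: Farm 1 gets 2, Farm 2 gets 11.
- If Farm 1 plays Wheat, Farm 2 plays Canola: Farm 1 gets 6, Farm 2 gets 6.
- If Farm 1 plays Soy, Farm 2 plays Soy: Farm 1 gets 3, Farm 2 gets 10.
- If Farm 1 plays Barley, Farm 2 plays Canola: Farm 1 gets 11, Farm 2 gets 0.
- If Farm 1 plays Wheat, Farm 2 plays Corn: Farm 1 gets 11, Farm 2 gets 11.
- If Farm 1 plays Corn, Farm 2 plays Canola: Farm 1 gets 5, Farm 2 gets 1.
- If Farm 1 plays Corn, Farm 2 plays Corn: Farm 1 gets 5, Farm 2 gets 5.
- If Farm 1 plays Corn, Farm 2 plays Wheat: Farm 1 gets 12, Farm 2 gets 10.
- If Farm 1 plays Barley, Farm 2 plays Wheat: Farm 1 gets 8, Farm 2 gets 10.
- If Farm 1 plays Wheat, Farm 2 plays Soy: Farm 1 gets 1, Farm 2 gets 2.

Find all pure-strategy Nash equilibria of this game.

(Barley, Soy); (Corn, Wheat); (Wheat, Corn)

For each player, find the best response to each opponent profile; mutual best responses are the pure NE.
Farm 1 against Corn: payoffs 9, 5, 2, 11 → best response Wheat.
Farm 1 against Soy: payoffs 10, 6, 3, 1 → best response Barley.
Farm 1 against Wheat: payoffs 8, 12, 2, 5 → best response Corn.
Farm 1 against Canola: payoffs 11, 5, 2, 6 → best response Barley.
Farm 2 against Barley: payoffs 4, 11, 10, 0 → best response Soy.
Farm 2 against Corn: payoffs 5, 2, 10, 1 → best response Wheat.
Farm 2 against Soy: payoffs 6, 10, 11, 0 → best response Wheat.
Farm 2 against Wheat: payoffs 11, 2, 7, 6 → best response Corn.
Mutual best responses: (Barley, Soy); (Corn, Wheat); (Wheat, Corn).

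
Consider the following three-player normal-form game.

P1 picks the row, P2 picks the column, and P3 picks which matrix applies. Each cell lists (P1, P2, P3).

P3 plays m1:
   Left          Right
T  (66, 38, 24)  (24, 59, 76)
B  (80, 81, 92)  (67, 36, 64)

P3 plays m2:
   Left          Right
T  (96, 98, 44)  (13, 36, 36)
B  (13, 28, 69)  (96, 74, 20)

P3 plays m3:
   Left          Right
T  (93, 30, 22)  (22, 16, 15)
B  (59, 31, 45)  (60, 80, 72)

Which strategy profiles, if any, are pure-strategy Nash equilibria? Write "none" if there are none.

The pure Nash equilibria are (T, Left, m2); (B, Left, m1); (B, Right, m3).

(T, Left, m1): P1 can switch to B (66 → 80). Not NE.
(T, Left, m2): P1 gets 96, best alternative 13; P2 gets 98, best alternative 36; P3 gets 44, best alternative 24. No profitable deviation — NE.
(T, Left, m3): P3 can switch to m1 (22 → 24). Not NE.
(T, Right, m1): P1 can switch to B (24 → 67). Not NE.
(T, Right, m2): P1 can switch to B (13 → 96). Not NE.
(T, Right, m3): P1 can switch to B (22 → 60). Not NE.
(B, Left, m1): P1 gets 80, best alternative 66; P2 gets 81, best alternative 36; P3 gets 92, best alternative 69. No profitable deviation — NE.
(B, Left, m2): P1 can switch to T (13 → 96). Not NE.
(B, Right, m3): P1 gets 60, best alternative 22; P2 gets 80, best alternative 31; P3 gets 72, best alternative 64. No profitable deviation — NE.
(The remaining 3 profiles each have a profitable deviation by the same check.)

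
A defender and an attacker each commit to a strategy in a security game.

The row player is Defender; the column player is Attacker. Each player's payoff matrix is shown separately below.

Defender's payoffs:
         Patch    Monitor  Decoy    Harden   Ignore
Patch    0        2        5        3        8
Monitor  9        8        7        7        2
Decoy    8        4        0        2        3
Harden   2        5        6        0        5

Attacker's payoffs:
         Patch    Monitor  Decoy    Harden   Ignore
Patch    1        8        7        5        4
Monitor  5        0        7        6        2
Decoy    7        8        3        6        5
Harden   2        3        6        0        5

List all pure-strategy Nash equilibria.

Pure NE: (Monitor, Decoy)

Check each profile: it is a Nash equilibrium iff no player can strictly gain by switching unilaterally.
(Patch, Patch): Defender can switch to Monitor (0 → 9). Not NE.
(Patch, Monitor): Defender can switch to Monitor (2 → 8). Not NE.
(Patch, Decoy): Defender can switch to Monitor (5 → 7). Not NE.
(Patch, Harden): Defender can switch to Monitor (3 → 7). Not NE.
(Patch, Ignore): Attacker can switch to Monitor (4 → 8). Not NE.
(Monitor, Patch): Attacker can switch to Decoy (5 → 7). Not NE.
(Monitor, Monitor): Attacker can switch to Patch (0 → 5). Not NE.
(Monitor, Decoy): Defender gets 7, best alternative 6; Attacker gets 7, best alternative 6. No profitable deviation — NE.
(Monitor, Harden): Attacker can switch to Decoy (6 → 7). Not NE.
(Monitor, Ignore): Defender can switch to Patch (2 → 8). Not NE.
(Decoy, Patch): Defender can switch to Monitor (8 → 9). Not NE.
(The remaining 9 profiles each have a profitable deviation by the same check.)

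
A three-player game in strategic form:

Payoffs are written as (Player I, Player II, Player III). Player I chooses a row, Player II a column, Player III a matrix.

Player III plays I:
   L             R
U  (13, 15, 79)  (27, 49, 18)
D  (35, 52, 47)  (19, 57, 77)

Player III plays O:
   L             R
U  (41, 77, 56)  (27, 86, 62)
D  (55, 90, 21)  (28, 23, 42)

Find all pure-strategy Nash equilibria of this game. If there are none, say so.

Mark each player's best response to every combination of opponents' strategies; a profile where every player is best-responding is a pure Nash equilibrium.
Player I against (L, I): payoffs 13, 35 → best response D.
Player I against (L, O): payoffs 41, 55 → best response D.
Player I against (R, I): payoffs 27, 19 → best response U.
Player I against (R, O): payoffs 27, 28 → best response D.
Player II against (U, I): payoffs 15, 49 → best response R.
Player II against (U, O): payoffs 77, 86 → best response R.
Player II against (D, I): payoffs 52, 57 → best response R.
Player II against (D, O): payoffs 90, 23 → best response L.
Player III against (U, L): payoffs 79, 56 → best response I.
Player III against (U, R): payoffs 18, 62 → best response O.
Player III against (D, L): payoffs 47, 21 → best response I.
Player III against (D, R): payoffs 77, 42 → best response I.
No profile is a mutual best response for all players.

There is no pure-strategy Nash equilibrium.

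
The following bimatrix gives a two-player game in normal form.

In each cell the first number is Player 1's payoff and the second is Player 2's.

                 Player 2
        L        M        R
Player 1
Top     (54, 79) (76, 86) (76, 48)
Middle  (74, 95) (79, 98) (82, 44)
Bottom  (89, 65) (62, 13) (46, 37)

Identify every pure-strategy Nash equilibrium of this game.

The pure Nash equilibria are (Middle, M), (Bottom, L).

(Top, L): Player 1 can switch to Middle (54 → 74). Not NE.
(Top, M): Player 1 can switch to Middle (76 → 79). Not NE.
(Top, R): Player 1 can switch to Middle (76 → 82). Not NE.
(Middle, L): Player 1 can switch to Bottom (74 → 89). Not NE.
(Middle, M): Player 1 gets 79, best alternative 76; Player 2 gets 98, best alternative 95. No profitable deviation — NE.
(Middle, R): Player 2 can switch to L (44 → 95). Not NE.
(Bottom, L): Player 1 gets 89, best alternative 74; Player 2 gets 65, best alternative 37. No profitable deviation — NE.
(Bottom, M): Player 1 can switch to Top (62 → 76). Not NE.
(Bottom, R): Player 1 can switch to Top (46 → 76). Not NE.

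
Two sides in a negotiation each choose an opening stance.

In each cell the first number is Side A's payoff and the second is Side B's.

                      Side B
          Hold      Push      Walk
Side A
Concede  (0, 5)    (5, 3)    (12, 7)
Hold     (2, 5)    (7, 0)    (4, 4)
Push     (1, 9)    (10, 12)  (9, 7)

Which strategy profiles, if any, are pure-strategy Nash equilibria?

Mark each player's best response to every combination of opponents' strategies; a profile where every player is best-responding is a pure Nash equilibrium.
Side A against Hold: payoffs 0, 2, 1 → best response Hold.
Side A against Push: payoffs 5, 7, 10 → best response Push.
Side A against Walk: payoffs 12, 4, 9 → best response Concede.
Side B against Concede: payoffs 5, 3, 7 → best response Walk.
Side B against Hold: payoffs 5, 0, 4 → best response Hold.
Side B against Push: payoffs 9, 12, 7 → best response Push.
Mutual best responses: (Concede, Walk); (Hold, Hold); (Push, Push).

(Concede, Walk); (Hold, Hold); (Push, Push)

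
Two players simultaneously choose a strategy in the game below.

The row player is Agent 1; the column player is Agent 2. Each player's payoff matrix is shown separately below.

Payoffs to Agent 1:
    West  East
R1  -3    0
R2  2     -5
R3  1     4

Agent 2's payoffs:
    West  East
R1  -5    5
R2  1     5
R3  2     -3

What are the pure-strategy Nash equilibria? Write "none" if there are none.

(R1, West): Agent 1 can switch to R2 (-3 → 2). Not NE.
(R1, East): Agent 1 can switch to R3 (0 → 4). Not NE.
(R2, West): Agent 2 can switch to East (1 → 5). Not NE.
(R2, East): Agent 1 can switch to R1 (-5 → 0). Not NE.
(R3, West): Agent 1 can switch to R2 (1 → 2). Not NE.
(R3, East): Agent 2 can switch to West (-3 → 2). Not NE.

There is no pure-strategy Nash equilibrium.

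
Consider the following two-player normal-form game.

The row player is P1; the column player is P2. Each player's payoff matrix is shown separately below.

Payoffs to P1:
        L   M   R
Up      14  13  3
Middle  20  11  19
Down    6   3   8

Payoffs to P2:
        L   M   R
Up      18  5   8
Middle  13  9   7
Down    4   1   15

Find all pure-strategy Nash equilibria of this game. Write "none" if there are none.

(Up, L): P1 can switch to Middle (14 → 20). Not NE.
(Up, M): P2 can switch to L (5 → 18). Not NE.
(Up, R): P1 can switch to Middle (3 → 19). Not NE.
(Middle, L): P1 gets 20, best alternative 14; P2 gets 13, best alternative 9. No profitable deviation — NE.
(Middle, M): P1 can switch to Up (11 → 13). Not NE.
(Middle, R): P2 can switch to L (7 → 13). Not NE.
(Down, L): P1 can switch to Up (6 → 14). Not NE.
(Down, M): P1 can switch to Up (3 → 13). Not NE.
(Down, R): P1 can switch to Middle (8 → 19). Not NE.

The unique pure-strategy Nash equilibrium is (Middle, L).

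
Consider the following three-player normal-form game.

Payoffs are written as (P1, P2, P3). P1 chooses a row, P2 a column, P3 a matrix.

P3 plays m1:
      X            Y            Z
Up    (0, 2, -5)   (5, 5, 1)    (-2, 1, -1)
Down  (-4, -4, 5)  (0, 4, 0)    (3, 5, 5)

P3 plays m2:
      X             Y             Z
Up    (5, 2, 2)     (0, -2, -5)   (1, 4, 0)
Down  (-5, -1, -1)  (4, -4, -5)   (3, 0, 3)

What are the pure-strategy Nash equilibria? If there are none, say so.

The pure Nash equilibria are (Up, Y, m1), (Down, Z, m1).

P1 against (X, m1): payoffs 0, -4 → best response Up.
P1 against (X, m2): payoffs 5, -5 → best response Up.
P1 against (Y, m1): payoffs 5, 0 → best response Up.
P1 against (Y, m2): payoffs 0, 4 → best response Down.
P1 against (Z, m1): payoffs -2, 3 → best response Down.
P1 against (Z, m2): payoffs 1, 3 → best response Down.
P2 against (Up, m1): payoffs 2, 5, 1 → best response Y.
P2 against (Up, m2): payoffs 2, -2, 4 → best response Z.
P2 against (Down, m1): payoffs -4, 4, 5 → best response Z.
P2 against (Down, m2): payoffs -1, -4, 0 → best response Z.
P3 against (Up, X): payoffs -5, 2 → best response m2.
P3 against (Up, Y): payoffs 1, -5 → best response m1.
P3 against (Up, Z): payoffs -1, 0 → best response m2.
P3 against (Down, X): payoffs 5, -1 → best response m1.
P3 against (Down, Y): payoffs 0, -5 → best response m1.
P3 against (Down, Z): payoffs 5, 3 → best response m1.
Mutual best responses: (Up, Y, m1); (Down, Z, m1).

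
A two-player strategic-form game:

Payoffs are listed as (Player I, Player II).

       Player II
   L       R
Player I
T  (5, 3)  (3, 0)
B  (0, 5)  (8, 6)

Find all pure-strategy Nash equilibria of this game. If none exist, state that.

(T, L): Player I gets 5, best alternative 0; Player II gets 3, best alternative 0. No profitable deviation — NE.
(T, R): Player I can switch to B (3 → 8). Not NE.
(B, L): Player I can switch to T (0 → 5). Not NE.
(B, R): Player I gets 8, best alternative 3; Player II gets 6, best alternative 5. No profitable deviation — NE.

Pure-strategy Nash equilibria: (T, L); (B, R)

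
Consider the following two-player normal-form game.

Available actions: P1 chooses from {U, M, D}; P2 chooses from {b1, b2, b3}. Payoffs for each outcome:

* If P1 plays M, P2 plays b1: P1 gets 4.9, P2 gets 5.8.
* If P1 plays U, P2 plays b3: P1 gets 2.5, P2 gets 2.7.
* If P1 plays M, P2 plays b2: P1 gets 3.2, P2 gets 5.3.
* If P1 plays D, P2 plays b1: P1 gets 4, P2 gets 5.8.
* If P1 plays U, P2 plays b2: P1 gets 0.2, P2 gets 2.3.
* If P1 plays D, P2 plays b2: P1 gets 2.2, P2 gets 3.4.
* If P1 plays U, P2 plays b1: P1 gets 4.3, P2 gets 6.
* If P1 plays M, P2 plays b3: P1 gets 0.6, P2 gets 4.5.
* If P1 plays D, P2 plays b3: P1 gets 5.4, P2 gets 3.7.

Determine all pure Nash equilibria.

Pure NE: (M, b1)

P1 against b1: payoffs 4.3, 4.9, 4 → best response M.
P1 against b2: payoffs 0.2, 3.2, 2.2 → best response M.
P1 against b3: payoffs 2.5, 0.6, 5.4 → best response D.
P2 against U: payoffs 6, 2.3, 2.7 → best response b1.
P2 against M: payoffs 5.8, 5.3, 4.5 → best response b1.
P2 against D: payoffs 5.8, 3.4, 3.7 → best response b1.
Mutual best responses: (M, b1).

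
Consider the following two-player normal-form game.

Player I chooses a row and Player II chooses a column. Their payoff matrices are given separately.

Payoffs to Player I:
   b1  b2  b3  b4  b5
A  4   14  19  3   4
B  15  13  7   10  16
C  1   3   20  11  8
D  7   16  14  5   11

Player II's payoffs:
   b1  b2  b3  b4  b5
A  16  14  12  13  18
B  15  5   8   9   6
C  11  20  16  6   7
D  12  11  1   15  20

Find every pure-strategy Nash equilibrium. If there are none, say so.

Mark each player's best response to every combination of opponents' strategies; a profile where every player is best-responding is a pure Nash equilibrium.
Player I against b1: payoffs 4, 15, 1, 7 → best response B.
Player I against b2: payoffs 14, 13, 3, 16 → best response D.
Player I against b3: payoffs 19, 7, 20, 14 → best response C.
Player I against b4: payoffs 3, 10, 11, 5 → best response C.
Player I against b5: payoffs 4, 16, 8, 11 → best response B.
Player II against A: payoffs 16, 14, 12, 13, 18 → best response b5.
Player II against B: payoffs 15, 5, 8, 9, 6 → best response b1.
Player II against C: payoffs 11, 20, 16, 6, 7 → best response b2.
Player II against D: payoffs 12, 11, 1, 15, 20 → best response b5.
Mutual best responses: (B, b1).

The unique pure-strategy Nash equilibrium is (B, b1).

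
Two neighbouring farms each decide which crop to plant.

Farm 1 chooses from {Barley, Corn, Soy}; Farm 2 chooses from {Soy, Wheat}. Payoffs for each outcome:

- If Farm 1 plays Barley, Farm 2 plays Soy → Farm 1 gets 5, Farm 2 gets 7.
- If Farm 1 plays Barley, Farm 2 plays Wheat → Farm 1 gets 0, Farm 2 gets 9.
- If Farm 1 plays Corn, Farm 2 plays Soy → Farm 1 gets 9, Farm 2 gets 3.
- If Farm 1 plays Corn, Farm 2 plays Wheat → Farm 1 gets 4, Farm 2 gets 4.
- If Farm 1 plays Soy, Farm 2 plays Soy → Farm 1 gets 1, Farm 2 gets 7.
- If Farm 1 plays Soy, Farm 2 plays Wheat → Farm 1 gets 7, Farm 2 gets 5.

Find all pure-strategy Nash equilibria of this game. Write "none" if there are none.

No pure-strategy Nash equilibrium.

For each player, find the best response to each opponent profile; mutual best responses are the pure NE.
Farm 1 against Soy: payoffs 5, 9, 1 → best response Corn.
Farm 1 against Wheat: payoffs 0, 4, 7 → best response Soy.
Farm 2 against Barley: payoffs 7, 9 → best response Wheat.
Farm 2 against Corn: payoffs 3, 4 → best response Wheat.
Farm 2 against Soy: payoffs 7, 5 → best response Soy.
No profile is a mutual best response for all players.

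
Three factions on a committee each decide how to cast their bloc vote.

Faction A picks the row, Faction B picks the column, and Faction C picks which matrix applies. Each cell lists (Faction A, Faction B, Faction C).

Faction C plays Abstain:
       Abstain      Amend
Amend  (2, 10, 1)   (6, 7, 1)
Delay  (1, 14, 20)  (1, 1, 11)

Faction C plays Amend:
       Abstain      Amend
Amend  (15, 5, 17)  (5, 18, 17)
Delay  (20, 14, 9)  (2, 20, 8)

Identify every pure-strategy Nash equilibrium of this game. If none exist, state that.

(Amend, Abstain, Abstain): Faction C can switch to Amend (1 → 17). Not NE.
(Amend, Abstain, Amend): Faction A can switch to Delay (15 → 20). Not NE.
(Amend, Amend, Abstain): Faction B can switch to Abstain (7 → 10). Not NE.
(Amend, Amend, Amend): Faction A gets 5, best alternative 2; Faction B gets 18, best alternative 5; Faction C gets 17, best alternative 1. No profitable deviation — NE.
(Delay, Abstain, Abstain): Faction A can switch to Amend (1 → 2). Not NE.
(Delay, Abstain, Amend): Faction B can switch to Amend (14 → 20). Not NE.
(Delay, Amend, Abstain): Faction A can switch to Amend (1 → 6). Not NE.
(The remaining 1 profile has a profitable deviation by the same check.)

(Amend, Amend, Amend)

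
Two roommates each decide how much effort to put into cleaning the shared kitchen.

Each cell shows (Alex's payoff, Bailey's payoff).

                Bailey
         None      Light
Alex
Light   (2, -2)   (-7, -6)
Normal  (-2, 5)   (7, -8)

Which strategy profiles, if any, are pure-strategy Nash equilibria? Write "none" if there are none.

Alex against None: payoffs 2, -2 → best response Light.
Alex against Light: payoffs -7, 7 → best response Normal.
Bailey against Light: payoffs -2, -6 → best response None.
Bailey against Normal: payoffs 5, -8 → best response None.
Mutual best responses: (Light, None).

Pure NE: (Light, None)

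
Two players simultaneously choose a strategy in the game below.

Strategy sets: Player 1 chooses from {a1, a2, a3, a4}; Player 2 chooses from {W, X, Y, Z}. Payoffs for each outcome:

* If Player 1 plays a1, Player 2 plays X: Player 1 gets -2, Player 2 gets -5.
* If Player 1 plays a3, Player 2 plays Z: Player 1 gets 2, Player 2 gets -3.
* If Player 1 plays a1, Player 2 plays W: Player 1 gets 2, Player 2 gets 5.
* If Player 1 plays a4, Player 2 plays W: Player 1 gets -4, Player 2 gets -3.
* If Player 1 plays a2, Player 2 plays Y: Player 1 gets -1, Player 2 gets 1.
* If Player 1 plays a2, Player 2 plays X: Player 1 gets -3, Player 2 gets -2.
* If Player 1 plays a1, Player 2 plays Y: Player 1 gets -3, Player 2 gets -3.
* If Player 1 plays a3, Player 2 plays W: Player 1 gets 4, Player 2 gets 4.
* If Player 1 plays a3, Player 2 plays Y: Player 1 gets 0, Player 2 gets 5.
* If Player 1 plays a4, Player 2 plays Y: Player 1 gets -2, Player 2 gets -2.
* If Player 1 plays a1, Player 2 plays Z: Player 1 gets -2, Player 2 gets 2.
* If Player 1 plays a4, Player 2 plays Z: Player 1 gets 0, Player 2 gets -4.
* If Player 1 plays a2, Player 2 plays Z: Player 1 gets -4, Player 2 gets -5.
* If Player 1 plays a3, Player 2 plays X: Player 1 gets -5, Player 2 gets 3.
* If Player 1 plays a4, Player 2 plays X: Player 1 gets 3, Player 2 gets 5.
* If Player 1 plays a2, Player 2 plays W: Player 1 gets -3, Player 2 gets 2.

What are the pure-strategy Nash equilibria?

Player 1 against W: payoffs 2, -3, 4, -4 → best response a3.
Player 1 against X: payoffs -2, -3, -5, 3 → best response a4.
Player 1 against Y: payoffs -3, -1, 0, -2 → best response a3.
Player 1 against Z: payoffs -2, -4, 2, 0 → best response a3.
Player 2 against a1: payoffs 5, -5, -3, 2 → best response W.
Player 2 against a2: payoffs 2, -2, 1, -5 → best response W.
Player 2 against a3: payoffs 4, 3, 5, -3 → best response Y.
Player 2 against a4: payoffs -3, 5, -2, -4 → best response X.
Mutual best responses: (a3, Y); (a4, X).

(a3, Y); (a4, X)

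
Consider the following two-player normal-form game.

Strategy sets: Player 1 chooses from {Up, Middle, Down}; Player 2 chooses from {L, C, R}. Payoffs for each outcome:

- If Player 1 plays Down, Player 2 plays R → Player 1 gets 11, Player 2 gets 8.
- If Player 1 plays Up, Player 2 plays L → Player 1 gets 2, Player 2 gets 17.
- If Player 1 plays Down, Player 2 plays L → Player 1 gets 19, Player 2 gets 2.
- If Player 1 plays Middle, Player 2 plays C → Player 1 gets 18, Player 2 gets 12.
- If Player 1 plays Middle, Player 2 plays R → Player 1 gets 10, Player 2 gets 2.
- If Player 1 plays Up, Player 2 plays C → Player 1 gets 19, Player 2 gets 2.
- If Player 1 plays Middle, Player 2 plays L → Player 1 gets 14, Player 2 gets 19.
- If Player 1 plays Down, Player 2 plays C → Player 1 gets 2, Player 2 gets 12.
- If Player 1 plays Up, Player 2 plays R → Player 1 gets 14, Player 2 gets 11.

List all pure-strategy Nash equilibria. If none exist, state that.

This game has no pure Nash equilibrium.

(Up, L): Player 1 can switch to Middle (2 → 14). Not NE.
(Up, C): Player 2 can switch to L (2 → 17). Not NE.
(Up, R): Player 2 can switch to L (11 → 17). Not NE.
(Middle, L): Player 1 can switch to Down (14 → 19). Not NE.
(Middle, C): Player 1 can switch to Up (18 → 19). Not NE.
(Middle, R): Player 1 can switch to Up (10 → 14). Not NE.
(Down, L): Player 2 can switch to C (2 → 12). Not NE.
(Down, C): Player 1 can switch to Up (2 → 19). Not NE.
(Down, R): Player 1 can switch to Up (11 → 14). Not NE.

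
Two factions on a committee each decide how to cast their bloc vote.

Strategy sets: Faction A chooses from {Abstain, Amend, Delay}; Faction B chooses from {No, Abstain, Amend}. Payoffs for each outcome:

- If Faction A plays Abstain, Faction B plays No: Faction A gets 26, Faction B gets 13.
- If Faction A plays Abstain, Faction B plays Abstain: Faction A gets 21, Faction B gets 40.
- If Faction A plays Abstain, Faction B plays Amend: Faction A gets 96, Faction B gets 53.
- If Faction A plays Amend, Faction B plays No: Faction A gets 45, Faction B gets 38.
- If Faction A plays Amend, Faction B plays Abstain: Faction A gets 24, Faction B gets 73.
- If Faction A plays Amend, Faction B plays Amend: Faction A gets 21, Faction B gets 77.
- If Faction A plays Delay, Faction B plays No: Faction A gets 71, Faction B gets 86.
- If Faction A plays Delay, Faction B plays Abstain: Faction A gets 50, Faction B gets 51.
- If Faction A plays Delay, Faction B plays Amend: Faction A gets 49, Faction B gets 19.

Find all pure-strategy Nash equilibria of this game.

For each strategy profile, look for a profitable unilateral deviation.
(Abstain, No): Faction A can switch to Amend (26 → 45). Not NE.
(Abstain, Abstain): Faction A can switch to Amend (21 → 24). Not NE.
(Abstain, Amend): Faction A gets 96, best alternative 49; Faction B gets 53, best alternative 40. No profitable deviation — NE.
(Amend, No): Faction A can switch to Delay (45 → 71). Not NE.
(Amend, Abstain): Faction A can switch to Delay (24 → 50). Not NE.
(Amend, Amend): Faction A can switch to Abstain (21 → 96). Not NE.
(Delay, No): Faction A gets 71, best alternative 45; Faction B gets 86, best alternative 51. No profitable deviation — NE.
(Delay, Abstain): Faction B can switch to No (51 → 86). Not NE.
(Delay, Amend): Faction A can switch to Abstain (49 → 96). Not NE.

(Abstain, Amend), (Delay, No)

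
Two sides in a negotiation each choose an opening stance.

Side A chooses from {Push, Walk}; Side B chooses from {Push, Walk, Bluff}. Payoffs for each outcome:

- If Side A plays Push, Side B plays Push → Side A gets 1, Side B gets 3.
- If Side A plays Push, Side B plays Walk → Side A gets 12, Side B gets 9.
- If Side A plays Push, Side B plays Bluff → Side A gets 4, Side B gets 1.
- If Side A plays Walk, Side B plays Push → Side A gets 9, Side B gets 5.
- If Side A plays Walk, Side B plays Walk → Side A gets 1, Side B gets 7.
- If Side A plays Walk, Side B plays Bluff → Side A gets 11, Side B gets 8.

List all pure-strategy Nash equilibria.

The pure Nash equilibria are (Push, Walk); (Walk, Bluff).

For each strategy profile, look for a profitable unilateral deviation.
(Push, Push): Side A can switch to Walk (1 → 9). Not NE.
(Push, Walk): Side A gets 12, best alternative 1; Side B gets 9, best alternative 3. No profitable deviation — NE.
(Push, Bluff): Side A can switch to Walk (4 → 11). Not NE.
(Walk, Push): Side B can switch to Walk (5 → 7). Not NE.
(Walk, Walk): Side A can switch to Push (1 → 12). Not NE.
(Walk, Bluff): Side A gets 11, best alternative 4; Side B gets 8, best alternative 7. No profitable deviation — NE.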